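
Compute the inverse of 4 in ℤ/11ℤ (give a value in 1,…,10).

4·3 = 12 = 1·11 + 1, so 4⁻¹ ≡ 3 (mod 11).

3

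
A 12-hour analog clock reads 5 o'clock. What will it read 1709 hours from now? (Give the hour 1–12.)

1709 − 142·12 = 5, so 1709 ≡ 5 (mod 12).
5 + 5 → 10 on a 12-hour dial.

10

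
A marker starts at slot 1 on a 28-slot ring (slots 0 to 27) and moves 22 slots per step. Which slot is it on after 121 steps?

121·22 = 2662.
2662 mod 28 = 2 (since 95·28 = 2660).
(1 + 2) mod 28 = 3.

3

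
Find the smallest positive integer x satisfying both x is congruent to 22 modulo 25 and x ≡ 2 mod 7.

72

x ≡ 2 (mod 7) gives x ∈ {2, 9, 16, 23, 30, 37, 44, 51, …}.
The first of these with x mod 25 = 22 is 72.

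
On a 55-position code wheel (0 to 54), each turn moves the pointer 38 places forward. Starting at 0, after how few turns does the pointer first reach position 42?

The inverse of 38 mod 55 is 42 (since 38·42 = 1596 ≡ 1).
Multiplying both sides by 42: x ≡ 42·42 = 1764 ≡ 4 (mod 55).

4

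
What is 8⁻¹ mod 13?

13 = 1·8 + 5
8 = 1·5 + 3
5 = 1·3 + 2
3 = 1·2 + 1
2 = 2·1 + 0
Back-substituting gives 8·5 ≡ 1 (mod 13).

5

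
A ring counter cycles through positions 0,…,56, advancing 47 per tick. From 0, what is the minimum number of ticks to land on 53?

The inverse of 47 mod 57 is 17 (since 47·17 = 799 ≡ 1).
Multiplying both sides by 17: x ≡ 17·53 = 901 ≡ 46 (mod 57).
Check: 47·46 = 2162 = 37·57 + 53.

46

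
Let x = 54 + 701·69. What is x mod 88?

701·69 = 48369.
48369 − 549·88 = 57, so 48369 ≡ 57 (mod 88).
(54 + 57) mod 88 = 23.

23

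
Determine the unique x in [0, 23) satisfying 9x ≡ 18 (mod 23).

9⁻¹ ≡ 18 (mod 23) because 9·18 = 162 = 7·23 + 1.
So x ≡ 18·18 = 324 ≡ 2 (mod 23).
Check: 9·2 = 18 = 0·23 + 18.

2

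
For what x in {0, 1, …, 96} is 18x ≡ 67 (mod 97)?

The inverse of 18 mod 97 is 27 (since 18·27 = 486 ≡ 1).
Multiplying both sides by 27: x ≡ 27·67 = 1809 ≡ 63 (mod 97).

63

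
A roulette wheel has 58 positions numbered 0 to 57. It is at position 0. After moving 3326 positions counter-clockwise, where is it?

3326 − 57·58 = 20, so 3326 ≡ 20 (mod 58).
(0 − 20) mod 58 = 38.

38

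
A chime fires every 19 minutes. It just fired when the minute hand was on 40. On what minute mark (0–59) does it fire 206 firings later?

206·19 = 3914.
Dividing 3914 by 60 gives quotient 65 and remainder 14.
(40 + 14) mod 60 = 54.

54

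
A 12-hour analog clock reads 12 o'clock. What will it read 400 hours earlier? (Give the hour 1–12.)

400 − 33·12 = 4, so 400 ≡ 4 (mod 12).
12 − 4 → 8 on a 12-hour dial.

8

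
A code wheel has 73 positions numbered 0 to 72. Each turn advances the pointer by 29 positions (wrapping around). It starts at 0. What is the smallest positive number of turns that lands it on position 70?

29⁻¹ ≡ 68 (mod 73) because 29·68 = 1972 = 27·73 + 1.
Multiplying both sides by 68: x ≡ 68·70 = 4760 ≡ 15 (mod 73).

15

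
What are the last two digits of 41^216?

41

Successive squares of 41 mod 100: 41^1≡41, 41^2≡81, 41^4≡61, 41^8≡21, 41^16≡41, 41^32≡81, 41^64≡61, 41^128≡21.
Since 216 = 8 + 16 + 64 + 128 in binary, 41^216 ≡ 21·41·61·21 ≡ 41 (mod 100).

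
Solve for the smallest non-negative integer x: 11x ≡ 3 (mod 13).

5

11⁻¹ ≡ 6 (mod 13) because 11·6 = 66 = 5·13 + 1.
So x ≡ 6·3 = 18 ≡ 5 (mod 13).
Check: 11·5 = 55 = 4·13 + 3.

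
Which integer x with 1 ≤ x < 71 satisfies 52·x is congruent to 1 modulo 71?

52·56 = 2912 = 41·71 + 1, so 52⁻¹ ≡ 56 (mod 71).

56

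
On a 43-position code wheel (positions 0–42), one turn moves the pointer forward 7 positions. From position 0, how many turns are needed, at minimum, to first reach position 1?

7·37 = 259 = 6·43 + 1, so 7⁻¹ ≡ 37 (mod 43).

37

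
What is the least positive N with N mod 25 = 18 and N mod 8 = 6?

x ≡ 6 (mod 8) gives x ∈ {6, 14, 22, 30, 38, 46, 54, 62, …}.
The first of these with x mod 25 = 18 is 118.

118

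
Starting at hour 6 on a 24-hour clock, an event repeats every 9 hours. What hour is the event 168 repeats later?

168·9 = 1512.
1512 − 63·24 = 0, so 1512 ≡ 0 (mod 24).
(6 + 0) mod 24 = 6.

6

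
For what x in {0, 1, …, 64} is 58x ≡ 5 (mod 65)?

55

58⁻¹ ≡ 37 (mod 65) because 58·37 = 2146 = 33·65 + 1.
So x ≡ 37·5 = 185 ≡ 55 (mod 65).
Check: 58·55 = 3190 = 49·65 + 5.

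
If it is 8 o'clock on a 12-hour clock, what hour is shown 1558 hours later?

6

1558 mod 12 = 10 (since 129·12 = 1548).
8 + 10 → 6 on a 12-hour dial.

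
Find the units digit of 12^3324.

The units digit of 12^n cycles with period 4: 2, 4, 8, 6, …
3324 leaves remainder 0 on division by 4, so 12^3324 ends in 6.

6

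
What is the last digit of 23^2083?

The units digit of 23^n cycles with period 4: 3, 9, 7, 1, …
2083 leaves remainder 3 on division by 4, so 23^2083 ends in 7.

7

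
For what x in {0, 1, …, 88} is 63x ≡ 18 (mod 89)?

13

The inverse of 63 mod 89 is 65 (since 63·65 = 4095 ≡ 1).
So x ≡ 65·18 = 1170 ≡ 13 (mod 89).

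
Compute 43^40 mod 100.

Successive squares of 43 mod 100: 43^1≡43, 43^2≡49, 43^4≡1, 43^8≡1, 43^16≡1, 43^32≡1.
Since 40 = 8 + 32 in binary, 43^40 ≡ 1·1 ≡ 1 (mod 100).

1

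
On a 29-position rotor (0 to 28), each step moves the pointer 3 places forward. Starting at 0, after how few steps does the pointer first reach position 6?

2

The inverse of 3 mod 29 is 10 (since 3·10 = 30 ≡ 1).
Multiplying both sides by 10: x ≡ 10·6 = 60 ≡ 2 (mod 29).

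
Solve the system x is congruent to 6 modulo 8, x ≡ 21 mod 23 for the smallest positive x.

Since 23·7 ≡ 1 (mod 8), take x = 21 + 23·((6−21)·7 mod 8) = 21 + 23·7 = 182.
Check: 182 mod 8 = 6, 182 mod 23 = 21.

182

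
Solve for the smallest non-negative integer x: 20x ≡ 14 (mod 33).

20⁻¹ ≡ 5 (mod 33) because 20·5 = 100 = 3·33 + 1.
Multiplying both sides by 5: x ≡ 5·14 = 70 ≡ 4 (mod 33).

4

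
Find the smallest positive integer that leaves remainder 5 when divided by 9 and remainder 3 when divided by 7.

x ≡ 3 (mod 7) gives x ∈ {3, 10, 17, 24, 31, 38, 45, 52, …}.
The first of these with x mod 9 = 5 is 59.

59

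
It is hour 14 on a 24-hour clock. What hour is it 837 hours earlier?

17

837 − 34·24 = 21, so 837 ≡ 21 (mod 24).
(14 − 21) mod 24 = 17.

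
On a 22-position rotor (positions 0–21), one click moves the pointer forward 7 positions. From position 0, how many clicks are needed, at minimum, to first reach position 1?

7·19 = 133 = 6·22 + 1, so 7⁻¹ ≡ 19 (mod 22).

19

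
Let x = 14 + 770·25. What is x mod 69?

13

770·25 = 19250.
19250 = 278·69 + 68, so 19250 mod 69 = 68.
(14 + 68) mod 69 = 13.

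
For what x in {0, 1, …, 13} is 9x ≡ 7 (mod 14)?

7

The inverse of 9 mod 14 is 11 (since 9·11 = 99 ≡ 1).
Multiplying both sides by 11: x ≡ 11·7 = 77 ≡ 7 (mod 14).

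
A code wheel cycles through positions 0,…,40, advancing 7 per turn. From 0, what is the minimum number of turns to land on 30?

16

The inverse of 7 mod 41 is 6 (since 7·6 = 42 ≡ 1).
Multiplying both sides by 6: x ≡ 6·30 = 180 ≡ 16 (mod 41).
Check: 7·16 = 112 = 2·41 + 30.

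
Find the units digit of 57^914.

9

Powers of 7 mod 10 repeat with period 4: 7, 9, 3, 1.
914 mod 4 = 2, so the last digit matches 7^2 = 9.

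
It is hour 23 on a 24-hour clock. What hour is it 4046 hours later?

4046 mod 24 = 14 (since 168·24 = 4032).
(23 + 14) mod 24 = 13.

13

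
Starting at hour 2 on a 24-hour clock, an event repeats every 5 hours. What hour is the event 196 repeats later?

22

196·5 = 980.
980 − 40·24 = 20, so 980 ≡ 20 (mod 24).
(2 + 20) mod 24 = 22.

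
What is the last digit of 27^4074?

9

Powers of 7 mod 10 repeat with period 4: 7, 9, 3, 1.
4074 mod 4 = 2, so the last digit matches 7^2 = 9.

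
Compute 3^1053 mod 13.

1

Successive squares of 3 mod 13: 3^1≡3, 3^2≡9, 3^4≡3, 3^8≡9, 3^16≡3, 3^32≡9, 3^64≡3, 3^128≡9, 3^256≡3, 3^512≡9, 3^1024≡3.
1053 = 1 + 4 + 8 + 16 + 1024, so 3^1053 ≡ 3·3·9·3·3 ≡ 1 (mod 13).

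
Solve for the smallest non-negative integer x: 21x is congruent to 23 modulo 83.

The inverse of 21 mod 83 is 4 (since 21·4 = 84 ≡ 1).
Multiplying both sides by 4: x ≡ 4·23 = 92 ≡ 9 (mod 83).

9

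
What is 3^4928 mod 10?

1

Last digits of 3^n: 3, 9, 7, 1 (period 4).
4928 mod 4 = 0, so the last digit matches 3^4 = 1.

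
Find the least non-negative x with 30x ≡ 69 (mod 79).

The inverse of 30 mod 79 is 29 (since 30·29 = 870 ≡ 1).
So x ≡ 29·69 = 2001 ≡ 26 (mod 79).
Check: 30·26 = 780 = 9·79 + 69.

26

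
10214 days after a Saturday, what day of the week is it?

10214 mod 7 = 1 (since 1459·7 = 10213).
Saturday + 1 day → Sunday.

Sunday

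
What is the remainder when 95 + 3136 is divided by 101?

3136 − 31·101 = 5, so 3136 ≡ 5 (mod 101).
(95 + 5) mod 101 = 100.

100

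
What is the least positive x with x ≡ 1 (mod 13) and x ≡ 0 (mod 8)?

x ≡ 0 (mod 8) gives x ∈ {0, 8, 16, 24, 32, 40}.
The first of these with x mod 13 = 1 is 40.

40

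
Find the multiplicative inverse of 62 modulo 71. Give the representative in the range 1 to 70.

71 = 1·62 + 9
62 = 6·9 + 8
9 = 1·8 + 1
8 = 8·1 + 0
Back-substituting gives 62·63 ≡ 1 (mod 71).

63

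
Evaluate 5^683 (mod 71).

54

Square-and-reduce mod 71: 5^1≡5, 5^2≡25, 5^4≡57, 5^8≡54, 5^16≡5, 5^32≡25, 5^64≡57, 5^128≡54, 5^256≡5, 5^512≡25.
683 = 1 + 2 + 8 + 32 + 128 + 512, so 5^683 ≡ 5·25·54·25·54·25 ≡ 54 (mod 71).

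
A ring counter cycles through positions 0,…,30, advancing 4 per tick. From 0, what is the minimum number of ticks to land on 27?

30

The inverse of 4 mod 31 is 8 (since 4·8 = 32 ≡ 1).
So x ≡ 8·27 = 216 ≡ 30 (mod 31).
Check: 4·30 = 120 = 3·31 + 27.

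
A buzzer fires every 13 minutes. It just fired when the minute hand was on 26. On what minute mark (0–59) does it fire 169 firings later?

169·13 = 2197.
2197 mod 60 = 37 (since 36·60 = 2160).
(26 + 37) mod 60 = 3.

3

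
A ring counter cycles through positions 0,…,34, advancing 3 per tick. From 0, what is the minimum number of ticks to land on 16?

The inverse of 3 mod 35 is 12 (since 3·12 = 36 ≡ 1).
So x ≡ 12·16 = 192 ≡ 17 (mod 35).

17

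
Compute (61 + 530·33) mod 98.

530·33 = 17490.
17490 − 178·98 = 46, so 17490 ≡ 46 (mod 98).
(61 + 46) mod 98 = 9.

9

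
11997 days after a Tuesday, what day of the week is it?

Monday

11997 mod 7 = 6 (since 1713·7 = 11991).
Tuesday + 6 days → Monday.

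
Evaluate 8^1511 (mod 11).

Square-and-reduce mod 11: 8^1≡8, 8^2≡9, 8^4≡4, 8^8≡5, 8^16≡3, 8^32≡9, 8^64≡4, 8^128≡5, 8^256≡3, 8^512≡9, 8^1024≡4.
Since 1511 = 1 + 2 + 4 + 32 + 64 + 128 + 256 + 1024 in binary, 8^1511 ≡ 8·9·4·9·4·5·3·4 ≡ 8 (mod 11).

8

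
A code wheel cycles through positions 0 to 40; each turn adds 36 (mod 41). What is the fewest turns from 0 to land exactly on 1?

8

36·8 = 288 = 7·41 + 1, so 36⁻¹ ≡ 8 (mod 41).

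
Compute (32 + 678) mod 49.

24

678 mod 49 = 41 (since 13·49 = 637).
(32 + 41) mod 49 = 24.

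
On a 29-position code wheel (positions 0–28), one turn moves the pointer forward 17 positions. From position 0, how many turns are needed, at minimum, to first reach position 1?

12

29 = 1·17 + 12
17 = 1·12 + 5
12 = 2·5 + 2
5 = 2·2 + 1
2 = 2·1 + 0
Back-substituting gives 17·12 ≡ 1 (mod 29).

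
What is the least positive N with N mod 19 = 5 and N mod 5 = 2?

62

x ≡ 2 (mod 5) gives x ∈ {2, 7, 12, 17, 22, 27, 32, 37, …}.
The first of these with x mod 19 = 5 is 62.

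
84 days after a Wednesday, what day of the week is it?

Wednesday

84 mod 7 = 0 (since 12·7 = 84).
Wednesday + 0 days → Wednesday.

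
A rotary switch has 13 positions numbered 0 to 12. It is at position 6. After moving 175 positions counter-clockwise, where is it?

175 − 13·13 = 6, so 175 ≡ 6 (mod 13).
(6 − 6) mod 13 = 0.

0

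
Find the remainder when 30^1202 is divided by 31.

Square-and-reduce mod 31: 30^1≡30, 30^2≡1, 30^4≡1, 30^8≡1, 30^16≡1, 30^32≡1, 30^64≡1, 30^128≡1, 30^256≡1, 30^512≡1, 30^1024≡1.
Since 1202 = 2 + 16 + 32 + 128 + 1024 in binary, 30^1202 ≡ 1·1·1·1·1 ≡ 1 (mod 31).

1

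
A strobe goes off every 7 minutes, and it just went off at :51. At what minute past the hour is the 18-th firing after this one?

18·7 = 126.
126 mod 60 = 6 (since 2·60 = 120).
(51 + 6) mod 60 = 57.

57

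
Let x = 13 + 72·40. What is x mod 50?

72·40 = 2880.
2880 = 57·50 + 30, so 2880 mod 50 = 30.
(13 + 30) mod 50 = 43.

43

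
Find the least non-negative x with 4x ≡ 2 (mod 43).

The inverse of 4 mod 43 is 11 (since 4·11 = 44 ≡ 1).
Multiplying both sides by 11: x ≡ 11·2 = 22 ≡ 22 (mod 43).

22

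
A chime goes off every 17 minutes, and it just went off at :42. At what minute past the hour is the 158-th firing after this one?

28

158·17 = 2686.
Dividing 2686 by 60 gives quotient 44 and remainder 46.
(42 + 46) mod 60 = 28.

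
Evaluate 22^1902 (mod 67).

Successive squares of 22 mod 67: 22^1≡22, 22^2≡15, 22^4≡24, 22^8≡40, 22^16≡59, 22^32≡64, 22^64≡9, 22^128≡14, 22^256≡62, 22^512≡25, 22^1024≡22.
Since 1902 = 2 + 4 + 8 + 32 + 64 + 256 + 512 + 1024 in binary, 22^1902 ≡ 15·24·40·64·9·62·25·22 ≡ 64 (mod 67).

64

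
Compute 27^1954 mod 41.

32

By repeated squaring mod 41: 27^1≡27, 27^2≡32, 27^4≡40, 27^8≡1, 27^16≡1, 27^32≡1, 27^64≡1, 27^128≡1, 27^256≡1, 27^512≡1, 27^1024≡1.
1954 = 2 + 32 + 128 + 256 + 512 + 1024, so 27^1954 ≡ 32·1·1·1·1·1 ≡ 32 (mod 41).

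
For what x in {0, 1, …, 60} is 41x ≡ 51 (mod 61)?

The inverse of 41 mod 61 is 3 (since 41·3 = 123 ≡ 1).
Multiplying both sides by 3: x ≡ 3·51 = 153 ≡ 31 (mod 61).
Check: 41·31 = 1271 = 20·61 + 51.

31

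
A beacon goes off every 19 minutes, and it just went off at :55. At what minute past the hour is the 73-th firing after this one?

2

73·19 = 1387.
1387 = 23·60 + 7, so 1387 mod 60 = 7.
(55 + 7) mod 60 = 2.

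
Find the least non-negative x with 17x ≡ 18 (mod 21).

6

The inverse of 17 mod 21 is 5 (since 17·5 = 85 ≡ 1).
So x ≡ 5·18 = 90 ≡ 6 (mod 21).
Check: 17·6 = 102 = 4·21 + 18.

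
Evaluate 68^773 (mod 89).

5

Successive squares of 68 mod 89: 68^1≡68, 68^2≡85, 68^4≡16, 68^8≡78, 68^16≡32, 68^32≡45, 68^64≡67, 68^128≡39, 68^256≡8, 68^512≡64.
773 = 1 + 4 + 256 + 512, so 68^773 ≡ 68·16·8·64 ≡ 5 (mod 89).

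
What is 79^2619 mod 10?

Last digits of 9^n: 9, 1 (period 2).
2619 leaves remainder 1 on division by 2, so 79^2619 ends in 9.

9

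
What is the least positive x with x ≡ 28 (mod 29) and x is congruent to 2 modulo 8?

202

x ≡ 2 (mod 8) gives x ∈ {2, 10, 18, 26, 34, 42, 50, 58, …}.
The first of these with x mod 29 = 28 is 202.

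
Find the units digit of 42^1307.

8

Last digits of 2^n: 2, 4, 8, 6 (period 4).
1307 mod 4 = 3, so the last digit matches 2^3 = 8.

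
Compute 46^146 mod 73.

72

By repeated squaring mod 73: 46^1≡46, 46^2≡72, 46^4≡1, 46^8≡1, 46^16≡1, 46^32≡1, 46^64≡1, 46^128≡1.
146 = 2 + 16 + 128, so 46^146 ≡ 72·1·1 ≡ 72 (mod 73).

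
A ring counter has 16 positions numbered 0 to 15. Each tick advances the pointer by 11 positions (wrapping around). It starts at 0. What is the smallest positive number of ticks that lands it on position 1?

11⁻¹ ≡ 3 (mod 16) because 11·3 = 33 = 2·16 + 1.
So x ≡ 3·1 = 3 ≡ 3 (mod 16).

3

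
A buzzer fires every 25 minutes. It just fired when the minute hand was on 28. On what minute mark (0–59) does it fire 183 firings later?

43

183·25 = 4575.
4575 = 76·60 + 15, so 4575 mod 60 = 15.
(28 + 15) mod 60 = 43.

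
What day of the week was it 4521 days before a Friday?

4521 mod 7 = 6 (since 645·7 = 4515).
Friday − 6 days → Saturday.

Saturday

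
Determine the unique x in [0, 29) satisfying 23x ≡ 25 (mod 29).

20

23⁻¹ ≡ 24 (mod 29) because 23·24 = 552 = 19·29 + 1.
So x ≡ 24·25 = 600 ≡ 20 (mod 29).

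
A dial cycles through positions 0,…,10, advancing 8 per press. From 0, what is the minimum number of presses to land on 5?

2

8⁻¹ ≡ 7 (mod 11) because 8·7 = 56 = 5·11 + 1.
So x ≡ 7·5 = 35 ≡ 2 (mod 11).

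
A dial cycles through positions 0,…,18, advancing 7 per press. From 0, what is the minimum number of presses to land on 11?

7⁻¹ ≡ 11 (mod 19) because 7·11 = 77 = 4·19 + 1.
Multiplying both sides by 11: x ≡ 11·11 = 121 ≡ 7 (mod 19).

7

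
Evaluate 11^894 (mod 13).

Successive squares of 11 mod 13: 11^1≡11, 11^2≡4, 11^4≡3, 11^8≡9, 11^16≡3, 11^32≡9, 11^64≡3, 11^128≡9, 11^256≡3, 11^512≡9.
Since 894 = 2 + 4 + 8 + 16 + 32 + 64 + 256 + 512 in binary, 11^894 ≡ 4·3·9·3·9·3·3·9 ≡ 12 (mod 13).

12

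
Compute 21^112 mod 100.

Successive squares of 21 mod 100: 21^1≡21, 21^2≡41, 21^4≡81, 21^8≡61, 21^16≡21, 21^32≡41, 21^64≡81.
Since 112 = 16 + 32 + 64 in binary, 21^112 ≡ 21·41·81 ≡ 41 (mod 100).

41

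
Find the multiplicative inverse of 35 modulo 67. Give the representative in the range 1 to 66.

23

67 = 1·35 + 32
35 = 1·32 + 3
32 = 10·3 + 2
3 = 1·2 + 1
2 = 2·1 + 0
Back-substituting gives 35·23 ≡ 1 (mod 67).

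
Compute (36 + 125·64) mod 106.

125·64 = 8000.
8000 = 75·106 + 50, so 8000 mod 106 = 50.
(36 + 50) mod 106 = 86.

86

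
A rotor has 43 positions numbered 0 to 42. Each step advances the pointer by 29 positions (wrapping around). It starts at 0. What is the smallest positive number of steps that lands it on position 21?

20

The inverse of 29 mod 43 is 3 (since 29·3 = 87 ≡ 1).
Multiplying both sides by 3: x ≡ 3·21 = 63 ≡ 20 (mod 43).
Check: 29·20 = 580 = 13·43 + 21.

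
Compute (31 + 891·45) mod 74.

18

891·45 = 40095.
40095 mod 74 = 61 (since 541·74 = 40034).
(31 + 61) mod 74 = 18.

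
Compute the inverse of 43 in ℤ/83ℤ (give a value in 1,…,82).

56

83 = 1·43 + 40
43 = 1·40 + 3
40 = 13·3 + 1
3 = 3·1 + 0
Back-substituting gives 43·56 ≡ 1 (mod 83).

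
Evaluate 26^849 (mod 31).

30

Square-and-reduce mod 31: 26^1≡26, 26^2≡25, 26^4≡5, 26^8≡25, 26^16≡5, 26^32≡25, 26^64≡5, 26^128≡25, 26^256≡5, 26^512≡25.
Since 849 = 1 + 16 + 64 + 256 + 512 in binary, 26^849 ≡ 26·5·5·5·25 ≡ 30 (mod 31).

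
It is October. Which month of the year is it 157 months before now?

157 mod 12 = 1 (since 13·12 = 156).
October − 1 month → September.

September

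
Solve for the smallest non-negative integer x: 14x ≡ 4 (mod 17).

The inverse of 14 mod 17 is 11 (since 14·11 = 154 ≡ 1).
So x ≡ 11·4 = 44 ≡ 10 (mod 17).
Check: 14·10 = 140 = 8·17 + 4.

10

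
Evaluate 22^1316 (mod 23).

By repeated squaring mod 23: 22^1≡22, 22^2≡1, 22^4≡1, 22^8≡1, 22^16≡1, 22^32≡1, 22^64≡1, 22^128≡1, 22^256≡1, 22^512≡1, 22^1024≡1.
1316 = 4 + 32 + 256 + 1024, so 22^1316 ≡ 1·1·1·1 ≡ 1 (mod 23).

1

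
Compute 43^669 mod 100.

43

By repeated squaring mod 100: 43^1≡43, 43^2≡49, 43^4≡1, 43^8≡1, 43^16≡1, 43^32≡1, 43^64≡1, 43^128≡1, 43^256≡1, 43^512≡1.
Since 669 = 1 + 4 + 8 + 16 + 128 + 512 in binary, 43^669 ≡ 43·1·1·1·1·1 ≡ 43 (mod 100).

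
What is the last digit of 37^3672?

1

The units digit of 37^n cycles with period 4: 7, 9, 3, 1, …
3672 mod 4 = 0, so the last digit matches 7^4 = 1.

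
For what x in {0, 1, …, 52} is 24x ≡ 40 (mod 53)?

The inverse of 24 mod 53 is 42 (since 24·42 = 1008 ≡ 1).
Multiplying both sides by 42: x ≡ 42·40 = 1680 ≡ 37 (mod 53).
Check: 24·37 = 888 = 16·53 + 40.

37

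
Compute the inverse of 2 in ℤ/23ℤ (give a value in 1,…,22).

23 = 11·2 + 1
2 = 2·1 + 0
Back-substituting gives 2·12 ≡ 1 (mod 23).

12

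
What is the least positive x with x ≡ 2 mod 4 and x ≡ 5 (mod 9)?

14

x ≡ 2 (mod 4) gives x ∈ {2, 6, 10, 14}.
The first of these with x mod 9 = 5 is 14.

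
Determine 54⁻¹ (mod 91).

59

54·59 = 3186 = 35·91 + 1, so 54⁻¹ ≡ 59 (mod 91).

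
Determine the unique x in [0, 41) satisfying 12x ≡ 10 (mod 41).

35

The inverse of 12 mod 41 is 24 (since 12·24 = 288 ≡ 1).
So x ≡ 24·10 = 240 ≡ 35 (mod 41).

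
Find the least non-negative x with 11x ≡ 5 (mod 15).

10

11⁻¹ ≡ 11 (mod 15) because 11·11 = 121 = 8·15 + 1.
So x ≡ 11·5 = 55 ≡ 10 (mod 15).
Check: 11·10 = 110 = 7·15 + 5.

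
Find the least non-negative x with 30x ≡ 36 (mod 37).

16

30⁻¹ ≡ 21 (mod 37) because 30·21 = 630 = 17·37 + 1.
So x ≡ 21·36 = 756 ≡ 16 (mod 37).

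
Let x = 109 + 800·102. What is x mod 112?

61

800·102 = 81600.
81600 − 728·112 = 64, so 81600 ≡ 64 (mod 112).
(109 + 64) mod 112 = 61.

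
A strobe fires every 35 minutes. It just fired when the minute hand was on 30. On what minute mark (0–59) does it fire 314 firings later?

314·35 = 10990.
10990 mod 60 = 10 (since 183·60 = 10980).
(30 + 10) mod 60 = 40.

40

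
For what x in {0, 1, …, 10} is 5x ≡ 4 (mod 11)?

3

5⁻¹ ≡ 9 (mod 11) because 5·9 = 45 = 4·11 + 1.
Multiplying both sides by 9: x ≡ 9·4 = 36 ≡ 3 (mod 11).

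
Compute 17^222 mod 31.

By repeated squaring mod 31: 17^1≡17, 17^2≡10, 17^4≡7, 17^8≡18, 17^16≡14, 17^32≡10, 17^64≡7, 17^128≡18.
Since 222 = 2 + 4 + 8 + 16 + 64 + 128 in binary, 17^222 ≡ 10·7·18·14·7·18 ≡ 2 (mod 31).

2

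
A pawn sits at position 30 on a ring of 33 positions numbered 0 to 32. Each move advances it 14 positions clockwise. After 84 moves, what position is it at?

18

84·14 = 1176.
1176 mod 33 = 21 (since 35·33 = 1155).
(30 + 21) mod 33 = 18.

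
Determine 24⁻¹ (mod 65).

19

65 = 2·24 + 17
24 = 1·17 + 7
17 = 2·7 + 3
7 = 2·3 + 1
3 = 3·1 + 0
Back-substituting gives 24·19 ≡ 1 (mod 65).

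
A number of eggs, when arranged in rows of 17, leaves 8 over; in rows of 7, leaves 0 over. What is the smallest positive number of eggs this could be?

x ≡ 0 (mod 7) gives x ∈ {0, 7, 14, 21, 28, 35, 42}.
The first of these with x mod 17 = 8 is 42.

42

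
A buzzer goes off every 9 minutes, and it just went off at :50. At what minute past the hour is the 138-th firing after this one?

32

138·9 = 1242.
1242 − 20·60 = 42, so 1242 ≡ 42 (mod 60).
(50 + 42) mod 60 = 32.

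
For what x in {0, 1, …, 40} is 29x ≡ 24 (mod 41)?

29⁻¹ ≡ 17 (mod 41) because 29·17 = 493 = 12·41 + 1.
Multiplying both sides by 17: x ≡ 17·24 = 408 ≡ 39 (mod 41).

39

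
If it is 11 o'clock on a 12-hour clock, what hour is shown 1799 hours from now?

10

Dividing 1799 by 12 gives quotient 149 and remainder 11.
11 + 11 → 10 on a 12-hour dial.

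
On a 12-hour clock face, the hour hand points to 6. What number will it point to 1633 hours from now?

1633 = 136·12 + 1, so 1633 mod 12 = 1.
6 + 1 → 7 on a 12-hour dial.

7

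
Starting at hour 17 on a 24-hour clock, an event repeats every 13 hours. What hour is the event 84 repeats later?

5

84·13 = 1092.
1092 = 45·24 + 12, so 1092 mod 24 = 12.
(17 + 12) mod 24 = 5.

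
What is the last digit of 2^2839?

The units digit of 2^n cycles with period 4: 2, 4, 8, 6, …
2839 mod 4 = 3, so the last digit matches 2^3 = 8.

8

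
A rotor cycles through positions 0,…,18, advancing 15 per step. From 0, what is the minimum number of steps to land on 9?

12

The inverse of 15 mod 19 is 14 (since 15·14 = 210 ≡ 1).
So x ≡ 14·9 = 126 ≡ 12 (mod 19).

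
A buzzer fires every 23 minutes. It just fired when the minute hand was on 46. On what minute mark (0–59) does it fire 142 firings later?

12

142·23 = 3266.
3266 mod 60 = 26 (since 54·60 = 3240).
(46 + 26) mod 60 = 12.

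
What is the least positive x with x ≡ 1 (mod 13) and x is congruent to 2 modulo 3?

Since 3·9 ≡ 1 (mod 13), take x = 2 + 3·((1−2)·9 mod 13) = 2 + 3·4 = 14.
Check: 14 mod 13 = 1, 14 mod 3 = 2.

14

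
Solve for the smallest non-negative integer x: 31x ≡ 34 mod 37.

The inverse of 31 mod 37 is 6 (since 31·6 = 186 ≡ 1).
Multiplying both sides by 6: x ≡ 6·34 = 204 ≡ 19 (mod 37).
Check: 31·19 = 589 = 15·37 + 34.

19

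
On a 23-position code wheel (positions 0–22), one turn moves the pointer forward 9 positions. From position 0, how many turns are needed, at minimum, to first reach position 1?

18

9·18 = 162 = 7·23 + 1, so 9⁻¹ ≡ 18 (mod 23).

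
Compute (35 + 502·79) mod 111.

66

502·79 = 39658.
39658 mod 111 = 31 (since 357·111 = 39627).
(35 + 31) mod 111 = 66.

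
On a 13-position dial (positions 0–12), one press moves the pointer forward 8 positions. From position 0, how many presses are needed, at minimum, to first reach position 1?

5

8·5 = 40 = 3·13 + 1, so 8⁻¹ ≡ 5 (mod 13).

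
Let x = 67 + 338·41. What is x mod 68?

338·41 = 13858.
Dividing 13858 by 68 gives quotient 203 and remainder 54.
(67 + 54) mod 68 = 53.

53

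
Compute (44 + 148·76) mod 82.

58

148·76 = 11248.
11248 mod 82 = 14 (since 137·82 = 11234).
(44 + 14) mod 82 = 58.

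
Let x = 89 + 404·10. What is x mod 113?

61

404·10 = 4040.
4040 mod 113 = 85 (since 35·113 = 3955).
(89 + 85) mod 113 = 61.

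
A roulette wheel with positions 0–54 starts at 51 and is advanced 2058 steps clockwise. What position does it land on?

2058 mod 55 = 23 (since 37·55 = 2035).
(51 + 23) mod 55 = 19.

19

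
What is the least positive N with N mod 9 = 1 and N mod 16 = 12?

28

x ≡ 1 (mod 9) gives x ∈ {1, 10, 19, 28}.
The first of these with x mod 16 = 12 is 28.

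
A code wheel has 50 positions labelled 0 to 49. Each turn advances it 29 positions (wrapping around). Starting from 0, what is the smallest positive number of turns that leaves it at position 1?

19

29·19 = 551 = 11·50 + 1, so 29⁻¹ ≡ 19 (mod 50).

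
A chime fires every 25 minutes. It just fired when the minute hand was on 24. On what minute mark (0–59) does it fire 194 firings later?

194·25 = 4850.
4850 mod 60 = 50 (since 80·60 = 4800).
(24 + 50) mod 60 = 14.

14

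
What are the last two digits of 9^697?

69

Square-and-reduce mod 100: 9^1≡9, 9^2≡81, 9^4≡61, 9^8≡21, 9^16≡41, 9^32≡81, 9^64≡61, 9^128≡21, 9^256≡41, 9^512≡81.
697 = 1 + 8 + 16 + 32 + 128 + 512, so 9^697 ≡ 9·21·41·81·21·81 ≡ 69 (mod 100).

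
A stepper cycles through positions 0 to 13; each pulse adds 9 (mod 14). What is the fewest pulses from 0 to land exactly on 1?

9·11 = 99 = 7·14 + 1, so 9⁻¹ ≡ 11 (mod 14).

11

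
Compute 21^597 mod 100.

41

By repeated squaring mod 100: 21^1≡21, 21^2≡41, 21^4≡81, 21^8≡61, 21^16≡21, 21^32≡41, 21^64≡81, 21^128≡61, 21^256≡21, 21^512≡41.
597 = 1 + 4 + 16 + 64 + 512, so 21^597 ≡ 21·81·21·81·41 ≡ 41 (mod 100).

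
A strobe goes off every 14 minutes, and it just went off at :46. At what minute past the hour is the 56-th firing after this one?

56·14 = 784.
784 − 13·60 = 4, so 784 ≡ 4 (mod 60).
(46 + 4) mod 60 = 50.

50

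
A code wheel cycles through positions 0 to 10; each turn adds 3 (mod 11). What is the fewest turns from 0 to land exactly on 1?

4

11 = 3·3 + 2
3 = 1·2 + 1
2 = 2·1 + 0
Back-substituting gives 3·4 ≡ 1 (mod 11).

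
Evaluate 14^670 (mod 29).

Successive squares of 14 mod 29: 14^1≡14, 14^2≡22, 14^4≡20, 14^8≡23, 14^16≡7, 14^32≡20, 14^64≡23, 14^128≡7, 14^256≡20, 14^512≡23.
670 = 2 + 4 + 8 + 16 + 128 + 512, so 14^670 ≡ 22·20·23·7·7·23 ≡ 4 (mod 29).

4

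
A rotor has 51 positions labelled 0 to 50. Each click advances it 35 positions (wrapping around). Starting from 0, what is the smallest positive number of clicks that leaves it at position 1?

51 = 1·35 + 16
35 = 2·16 + 3
16 = 5·3 + 1
3 = 3·1 + 0
Back-substituting gives 35·35 ≡ 1 (mod 51).

35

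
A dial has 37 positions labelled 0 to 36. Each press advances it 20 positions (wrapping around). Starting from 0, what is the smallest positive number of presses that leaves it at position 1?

13

20·13 = 260 = 7·37 + 1, so 20⁻¹ ≡ 13 (mod 37).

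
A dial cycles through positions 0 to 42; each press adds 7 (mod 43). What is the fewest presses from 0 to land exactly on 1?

37

43 = 6·7 + 1
7 = 7·1 + 0
Back-substituting gives 7·37 ≡ 1 (mod 43).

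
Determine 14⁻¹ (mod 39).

14

39 = 2·14 + 11
14 = 1·11 + 3
11 = 3·3 + 2
3 = 1·2 + 1
2 = 2·1 + 0
Back-substituting gives 14·14 ≡ 1 (mod 39).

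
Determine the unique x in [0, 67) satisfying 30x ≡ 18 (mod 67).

14

30⁻¹ ≡ 38 (mod 67) because 30·38 = 1140 = 17·67 + 1.
So x ≡ 38·18 = 684 ≡ 14 (mod 67).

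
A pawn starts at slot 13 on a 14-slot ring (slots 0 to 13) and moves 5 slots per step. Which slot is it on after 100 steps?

100·5 = 500.
500 − 35·14 = 10, so 500 ≡ 10 (mod 14).
(13 + 10) mod 14 = 9.

9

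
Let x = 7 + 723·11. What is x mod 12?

723·11 = 7953.
7953 − 662·12 = 9, so 7953 ≡ 9 (mod 12).
(7 + 9) mod 12 = 4.

4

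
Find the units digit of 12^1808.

Last digits of 2^n: 2, 4, 8, 6 (period 4).
1808 mod 4 = 0, so the last digit matches 2^4 = 6.

6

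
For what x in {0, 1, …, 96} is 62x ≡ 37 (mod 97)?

71

The inverse of 62 mod 97 is 36 (since 62·36 = 2232 ≡ 1).
So x ≡ 36·37 = 1332 ≡ 71 (mod 97).
Check: 62·71 = 4402 = 45·97 + 37.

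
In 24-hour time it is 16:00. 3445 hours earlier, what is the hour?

Dividing 3445 by 24 gives quotient 143 and remainder 13.
(16 − 13) mod 24 = 3.

3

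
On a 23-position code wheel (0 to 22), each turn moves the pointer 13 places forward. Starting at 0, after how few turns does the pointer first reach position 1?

13⁻¹ ≡ 16 (mod 23) because 13·16 = 208 = 9·23 + 1.
So x ≡ 16·1 = 16 ≡ 16 (mod 23).
Check: 13·16 = 208 = 9·23 + 1.

16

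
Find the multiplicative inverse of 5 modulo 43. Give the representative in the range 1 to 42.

26

43 = 8·5 + 3
5 = 1·3 + 2
3 = 1·2 + 1
2 = 2·1 + 0
Back-substituting gives 5·26 ≡ 1 (mod 43).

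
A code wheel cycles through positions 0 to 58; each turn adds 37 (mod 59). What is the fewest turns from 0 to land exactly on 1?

8

37·8 = 296 = 5·59 + 1, so 37⁻¹ ≡ 8 (mod 59).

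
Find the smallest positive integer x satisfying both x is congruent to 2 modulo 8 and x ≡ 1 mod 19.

58

x ≡ 2 (mod 8) gives x ∈ {2, 10, 18, 26, 34, 42, 50, 58}.
The first of these with x mod 19 = 1 is 58.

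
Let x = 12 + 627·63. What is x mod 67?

50

627·63 = 39501.
39501 = 589·67 + 38, so 39501 mod 67 = 38.
(12 + 38) mod 67 = 50.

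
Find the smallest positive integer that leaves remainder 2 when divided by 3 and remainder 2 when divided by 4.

x ≡ 2 (mod 3) gives x ∈ {2}.
The first of these with x mod 4 = 2 is 2.

2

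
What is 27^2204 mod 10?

1

Powers of 7 mod 10 repeat with period 4: 7, 9, 3, 1.
2204 mod 4 = 0, so the last digit matches 7^4 = 1.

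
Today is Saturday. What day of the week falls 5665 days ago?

Dividing 5665 by 7 gives quotient 809 and remainder 2.
Saturday − 2 days → Thursday.

Thursday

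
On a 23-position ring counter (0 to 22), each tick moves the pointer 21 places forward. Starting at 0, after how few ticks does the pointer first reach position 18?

14

The inverse of 21 mod 23 is 11 (since 21·11 = 231 ≡ 1).
So x ≡ 11·18 = 198 ≡ 14 (mod 23).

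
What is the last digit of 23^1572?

1

Last digits of 3^n: 3, 9, 7, 1 (period 4).
1572 mod 4 = 0, so the last digit matches 3^4 = 1.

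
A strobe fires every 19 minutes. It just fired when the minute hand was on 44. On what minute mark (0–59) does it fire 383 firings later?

383·19 = 7277.
7277 − 121·60 = 17, so 7277 ≡ 17 (mod 60).
(44 + 17) mod 60 = 1.

1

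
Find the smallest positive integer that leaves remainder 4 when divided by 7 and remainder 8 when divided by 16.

88

x ≡ 4 (mod 7) gives x ∈ {4, 11, 18, 25, 32, 39, 46, 53, …}.
The first of these with x mod 16 = 8 is 88.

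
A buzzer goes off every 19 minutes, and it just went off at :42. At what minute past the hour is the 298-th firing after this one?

298·19 = 5662.
Dividing 5662 by 60 gives quotient 94 and remainder 22.
(42 + 22) mod 60 = 4.

4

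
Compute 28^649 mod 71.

Successive squares of 28 mod 71: 28^1≡28, 28^2≡3, 28^4≡9, 28^8≡10, 28^16≡29, 28^32≡60, 28^64≡50, 28^128≡15, 28^256≡12, 28^512≡2.
Since 649 = 1 + 8 + 128 + 512 in binary, 28^649 ≡ 28·10·15·2 ≡ 22 (mod 71).

22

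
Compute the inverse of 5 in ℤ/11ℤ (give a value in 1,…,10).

9

5·9 = 45 = 4·11 + 1, so 5⁻¹ ≡ 9 (mod 11).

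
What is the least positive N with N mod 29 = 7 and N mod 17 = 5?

413

x ≡ 5 (mod 17) gives x ∈ {5, 22, 39, 56, 73, 90, 107, 124, …}.
The first of these with x mod 29 = 7 is 413.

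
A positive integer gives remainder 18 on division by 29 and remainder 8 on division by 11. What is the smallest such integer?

Since 11·8 ≡ 1 (mod 29), take x = 8 + 11·((18−8)·8 mod 29) = 8 + 11·22 = 250.
Check: 250 mod 29 = 18, 250 mod 11 = 8.

250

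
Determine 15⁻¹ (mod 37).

37 = 2·15 + 7
15 = 2·7 + 1
7 = 7·1 + 0
Back-substituting gives 15·5 ≡ 1 (mod 37).

5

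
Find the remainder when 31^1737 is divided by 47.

43

Square-and-reduce mod 47: 31^1≡31, 31^2≡21, 31^4≡18, 31^8≡42, 31^16≡25, 31^32≡14, 31^64≡8, 31^128≡17, 31^256≡7, 31^512≡2, 31^1024≡4.
Since 1737 = 1 + 8 + 64 + 128 + 512 + 1024 in binary, 31^1737 ≡ 31·42·8·17·2·4 ≡ 43 (mod 47).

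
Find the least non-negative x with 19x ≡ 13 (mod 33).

The inverse of 19 mod 33 is 7 (since 19·7 = 133 ≡ 1).
So x ≡ 7·13 = 91 ≡ 25 (mod 33).

25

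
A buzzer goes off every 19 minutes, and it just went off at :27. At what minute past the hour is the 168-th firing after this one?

39

168·19 = 3192.
Dividing 3192 by 60 gives quotient 53 and remainder 12.
(27 + 12) mod 60 = 39.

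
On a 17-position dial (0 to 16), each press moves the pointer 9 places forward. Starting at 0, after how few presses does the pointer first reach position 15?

The inverse of 9 mod 17 is 2 (since 9·2 = 18 ≡ 1).
Multiplying both sides by 2: x ≡ 2·15 = 30 ≡ 13 (mod 17).

13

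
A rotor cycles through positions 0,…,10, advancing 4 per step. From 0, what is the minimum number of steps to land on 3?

9

4⁻¹ ≡ 3 (mod 11) because 4·3 = 12 = 1·11 + 1.
So x ≡ 3·3 = 9 ≡ 9 (mod 11).
Check: 4·9 = 36 = 3·11 + 3.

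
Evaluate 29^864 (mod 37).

1

By repeated squaring mod 37: 29^1≡29, 29^2≡27, 29^4≡26, 29^8≡10, 29^16≡26, 29^32≡10, 29^64≡26, 29^128≡10, 29^256≡26, 29^512≡10.
864 = 32 + 64 + 256 + 512, so 29^864 ≡ 10·26·26·10 ≡ 1 (mod 37).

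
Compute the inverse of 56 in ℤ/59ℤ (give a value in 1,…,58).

39

59 = 1·56 + 3
56 = 18·3 + 2
3 = 1·2 + 1
2 = 2·1 + 0
Back-substituting gives 56·39 ≡ 1 (mod 59).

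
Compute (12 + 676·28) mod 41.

39

676·28 = 18928.
18928 = 461·41 + 27, so 18928 mod 41 = 27.
(12 + 27) mod 41 = 39.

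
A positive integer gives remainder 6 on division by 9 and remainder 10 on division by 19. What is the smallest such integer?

105

Since 19·1 ≡ 1 (mod 9), take x = 10 + 19·((6−10)·1 mod 9) = 10 + 19·5 = 105.
Check: 105 mod 9 = 6, 105 mod 19 = 10.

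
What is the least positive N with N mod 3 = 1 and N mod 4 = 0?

4

Since 4·1 ≡ 1 (mod 3), take x = 0 + 4·((1−0)·1 mod 3) = 0 + 4·1 = 4.
Check: 4 mod 3 = 1, 4 mod 4 = 0.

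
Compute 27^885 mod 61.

60

Successive squares of 27 mod 61: 27^1≡27, 27^2≡58, 27^4≡9, 27^8≡20, 27^16≡34, 27^32≡58, 27^64≡9, 27^128≡20, 27^256≡34, 27^512≡58.
885 = 1 + 4 + 16 + 32 + 64 + 256 + 512, so 27^885 ≡ 27·9·34·58·9·34·58 ≡ 60 (mod 61).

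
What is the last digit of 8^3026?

Powers of 8 mod 10 repeat with period 4: 8, 4, 2, 6.
3026 mod 4 = 2, so the last digit matches 8^2 = 4.

4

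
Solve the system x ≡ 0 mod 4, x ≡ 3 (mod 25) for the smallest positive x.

x ≡ 0 (mod 4) gives x ∈ {0, 4, 8, 12, 16, 20, 24, 28}.
The first of these with x mod 25 = 3 is 28.

28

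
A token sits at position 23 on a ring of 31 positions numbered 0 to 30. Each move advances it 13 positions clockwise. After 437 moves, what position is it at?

437·13 = 5681.
5681 = 183·31 + 8, so 5681 mod 31 = 8.
(23 + 8) mod 31 = 0.

0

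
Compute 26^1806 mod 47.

Successive squares of 26 mod 47: 26^1≡26, 26^2≡18, 26^4≡42, 26^8≡25, 26^16≡14, 26^32≡8, 26^64≡17, 26^128≡7, 26^256≡2, 26^512≡4, 26^1024≡16.
1806 = 2 + 4 + 8 + 256 + 512 + 1024, so 26^1806 ≡ 18·42·25·2·4·16 ≡ 16 (mod 47).

16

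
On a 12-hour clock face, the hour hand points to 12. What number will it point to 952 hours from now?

952 = 79·12 + 4, so 952 mod 12 = 4.
12 + 4 → 4 on a 12-hour dial.

4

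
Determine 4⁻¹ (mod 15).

15 = 3·4 + 3
4 = 1·3 + 1
3 = 3·1 + 0
Back-substituting gives 4·4 ≡ 1 (mod 15).

4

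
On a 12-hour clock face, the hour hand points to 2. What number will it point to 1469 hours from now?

1469 mod 12 = 5 (since 122·12 = 1464).
2 + 5 → 7 on a 12-hour dial.

7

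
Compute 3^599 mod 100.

67

Successive squares of 3 mod 100: 3^1≡3, 3^2≡9, 3^4≡81, 3^8≡61, 3^16≡21, 3^32≡41, 3^64≡81, 3^128≡61, 3^256≡21, 3^512≡41.
Since 599 = 1 + 2 + 4 + 16 + 64 + 512 in binary, 3^599 ≡ 3·9·81·21·81·41 ≡ 67 (mod 100).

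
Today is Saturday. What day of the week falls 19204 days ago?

Wednesday

19204 = 2743·7 + 3, so 19204 mod 7 = 3.
Saturday − 3 days → Wednesday.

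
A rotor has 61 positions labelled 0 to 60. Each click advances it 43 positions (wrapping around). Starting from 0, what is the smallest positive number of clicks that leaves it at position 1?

44

61 = 1·43 + 18
43 = 2·18 + 7
18 = 2·7 + 4
7 = 1·4 + 3
4 = 1·3 + 1
3 = 3·1 + 0
Back-substituting gives 43·44 ≡ 1 (mod 61).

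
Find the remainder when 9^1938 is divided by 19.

Square-and-reduce mod 19: 9^1≡9, 9^2≡5, 9^4≡6, 9^8≡17, 9^16≡4, 9^32≡16, 9^64≡9, 9^128≡5, 9^256≡6, 9^512≡17, 9^1024≡4.
Since 1938 = 2 + 16 + 128 + 256 + 512 + 1024 in binary, 9^1938 ≡ 5·4·5·6·17·4 ≡ 7 (mod 19).

7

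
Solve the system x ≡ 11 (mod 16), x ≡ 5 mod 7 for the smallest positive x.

x ≡ 5 (mod 7) gives x ∈ {5, 12, 19, 26, 33, 40, 47, 54, …}.
The first of these with x mod 16 = 11 is 75.

75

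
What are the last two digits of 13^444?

61

Successive squares of 13 mod 100: 13^1≡13, 13^2≡69, 13^4≡61, 13^8≡21, 13^16≡41, 13^32≡81, 13^64≡61, 13^128≡21, 13^256≡41.
444 = 4 + 8 + 16 + 32 + 128 + 256, so 13^444 ≡ 61·21·41·81·21·41 ≡ 61 (mod 100).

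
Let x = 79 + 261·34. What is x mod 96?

261·34 = 8874.
Dividing 8874 by 96 gives quotient 92 and remainder 42.
(79 + 42) mod 96 = 25.

25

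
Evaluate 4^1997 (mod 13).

10

Successive squares of 4 mod 13: 4^1≡4, 4^2≡3, 4^4≡9, 4^8≡3, 4^16≡9, 4^32≡3, 4^64≡9, 4^128≡3, 4^256≡9, 4^512≡3, 4^1024≡9.
1997 = 1 + 4 + 8 + 64 + 128 + 256 + 512 + 1024, so 4^1997 ≡ 4·9·3·9·3·9·3·9 ≡ 10 (mod 13).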